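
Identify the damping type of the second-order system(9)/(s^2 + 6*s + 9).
Standard form: ωn²/(s²+2ζωn·s+ωn²) gives ωn=3, ζ=1.
Critically damped (ζ = 1)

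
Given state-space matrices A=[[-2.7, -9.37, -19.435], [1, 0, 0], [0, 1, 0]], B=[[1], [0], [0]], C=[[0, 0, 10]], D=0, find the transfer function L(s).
L(s) = C(sI - A)⁻¹B + D.
Characteristic polynomial det(sI - A) = s^3 + 2.7*s^2 + 9.37*s + 19.435.
Numerator from C·adj(sI-A)·B + D·det(sI-A) = 10.
L(s) = (10)/(s^3 + 2.7*s^2 + 9.37*s + 19.435)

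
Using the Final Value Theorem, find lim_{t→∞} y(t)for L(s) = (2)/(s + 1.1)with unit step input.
FVT: lim_{t→∞} y(t) = lim_{s→0} s*Y(s) where Y(s) = L(s)/s.
= lim_{s→0} L(s) = L(0) = num(0)/den(0) = 2/1.1 = 1.818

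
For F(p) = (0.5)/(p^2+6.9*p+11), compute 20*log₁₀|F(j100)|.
Substitute p = j*100: F(j100) = -4.98174e-05 - 3.44118e-06j.
|F(j100)| = sqrt(Re² + Im²) = 4.994e-05.
20*log₁₀(4.994e-05) = -86.03 dB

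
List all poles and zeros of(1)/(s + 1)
Set denominator = 0: s + 1 = 0 → Poles: -1
Numerator is a nonzero constant (1) → Zeros: none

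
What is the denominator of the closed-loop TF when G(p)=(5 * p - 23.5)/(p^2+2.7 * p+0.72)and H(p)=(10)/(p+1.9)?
Characteristic poly = G_den * H_den + G_num * H_num = (p^3 + 4.6*p^2 + 5.85*p + 1.368) + (50*p - 235) = p^3 + 4.6*p^2 + 55.85*p - 233.632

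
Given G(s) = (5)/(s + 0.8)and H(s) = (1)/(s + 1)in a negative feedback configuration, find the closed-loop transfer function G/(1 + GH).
Closed-loop T = G/(1+GH).
Numerator: G_num * H_den = 5*s + 5.
Denominator: G_den * H_den + G_num * H_num = (s^2 + 1.8*s + 0.8) + (5) = s^2 + 1.8*s + 5.8.
T(s) = (5*s + 5)/(s^2 + 1.8*s + 5.8)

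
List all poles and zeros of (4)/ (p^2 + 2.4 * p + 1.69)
Set denominator = 0: p^2 + 2.4*p + 1.69 = 0 → Poles: -1.2 + 0.5j, -1.2 - 0.5j
Numerator is a nonzero constant (4) → Zeros: none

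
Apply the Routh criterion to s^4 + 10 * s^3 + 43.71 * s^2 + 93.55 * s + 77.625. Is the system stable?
Routh array:
s^4: [1, 43.71, 77.625]; s^3: [10, 93.55]; s^2: [34.355, 77.625]; s^1: [70.955]; s^0: [77.625]
First column: [1, 10, 34.355, 70.955, 77.625]. Sign changes = 0.
Yes, stable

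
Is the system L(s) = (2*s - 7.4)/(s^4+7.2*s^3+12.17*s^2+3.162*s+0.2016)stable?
Denominator: s^4 + 7.2*s^3 + 12.17*s^2 + 3.162*s + 0.2016 = (s + 0.1)(s + 4.8)(s + 2.1)(s + 0.2). Poles: -0.1, -0.2, -2.1, -4.8. All Re(p)<0: Yes (stable)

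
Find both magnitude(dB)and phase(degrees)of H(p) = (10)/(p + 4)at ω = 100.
Substitute p = j*100: H(j100) = 0.00399361 - 0.0998403j.
|H| = 20*log₁₀(sqrt(Re²+Im²)) = -20.01 dB.
∠H = atan2(Im, Re) = -87.71°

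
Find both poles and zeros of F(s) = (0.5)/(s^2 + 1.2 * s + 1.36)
Set denominator = 0: s^2 + 1.2*s + 1.36 = 0 → Poles: -0.6 + 1j, -0.6 - 1j
Numerator is a nonzero constant (0.5) → Zeros: none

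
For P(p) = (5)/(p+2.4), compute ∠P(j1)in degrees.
Substitute p = j*1: P(j1) = 1.77515 - 0.739645j.
∠P(j1) = atan2(Im, Re) = atan2(-0.739645, 1.77515) = -22.62°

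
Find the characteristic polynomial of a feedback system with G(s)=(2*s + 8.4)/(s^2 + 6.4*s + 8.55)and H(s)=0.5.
Characteristic poly = G_den * H_den + G_num * H_num = (s^2 + 6.4*s + 8.55) + (s + 4.2) = s^2 + 7.4*s + 12.75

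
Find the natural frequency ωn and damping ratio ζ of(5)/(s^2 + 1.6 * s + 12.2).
Underdamped: complex pole -0.8 + 3.4j. ωn = |pole| = 3.493, ζ = -Re(pole)/ωn = 0.229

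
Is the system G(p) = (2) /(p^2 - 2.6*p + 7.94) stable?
Denominator: p^2 - 2.6*p + 7.94. Poles: 1.3 + 2.5j, 1.3 - 2.5j. All Re(p)<0: No (unstable)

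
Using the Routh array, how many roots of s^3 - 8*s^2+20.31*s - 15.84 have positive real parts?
Routh array:
s^3: [1, 20.31]; s^2: [-8, -15.84]; s^1: [18.33]; s^0: [-15.84]
First column: [1, -8, 18.33, -15.84]. Sign changes = RHP roots = 3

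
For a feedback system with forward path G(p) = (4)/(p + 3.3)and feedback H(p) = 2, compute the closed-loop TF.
Closed-loop T = G/(1+GH).
Numerator: G_num * H_den = 4.
Denominator: G_den * H_den + G_num * H_num = (p + 3.3) + (8) = p + 11.3.
T(p) = (4)/(p + 11.3)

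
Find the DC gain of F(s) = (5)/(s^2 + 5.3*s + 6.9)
DC gain = F(0) = num(0)/den(0) = 5/6.9 = 0.7246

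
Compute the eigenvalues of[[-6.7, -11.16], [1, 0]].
Eigenvalues solve det(λI - A) = 0.
Characteristic polynomial: λ^2 + 6.7*λ + 11.16 = 0.
Factor: (λ + 3.6)(λ + 3.1) = 0.
Roots: -3.1, -3.6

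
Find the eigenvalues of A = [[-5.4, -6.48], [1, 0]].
Eigenvalues solve det(λI - A) = 0.
Characteristic polynomial: λ^2 + 5.4*λ + 6.48 = 0.
Factor: (λ + 3.6)(λ + 1.8) = 0.
Roots: -1.8, -3.6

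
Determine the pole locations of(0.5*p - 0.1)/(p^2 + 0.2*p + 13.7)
Set denominator = 0: p^2 + 0.2*p + 13.7 = 0 → Poles: -0.1 + 3.7j, -0.1 - 3.7j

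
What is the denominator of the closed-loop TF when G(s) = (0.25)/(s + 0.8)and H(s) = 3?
Characteristic poly = G_den * H_den + G_num * H_num = (s + 0.8) + (0.75) = s + 1.55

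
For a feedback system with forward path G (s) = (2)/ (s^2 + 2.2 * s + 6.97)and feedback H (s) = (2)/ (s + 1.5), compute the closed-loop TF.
Closed-loop T = G/(1+GH).
Numerator: G_num * H_den = 2*s + 3.
Denominator: G_den * H_den + G_num * H_num = (s^3 + 3.7*s^2 + 10.27*s + 10.455) + (4) = s^3 + 3.7*s^2 + 10.27*s + 14.455.
T(s) = (2*s + 3)/(s^3 + 3.7*s^2 + 10.27*s + 14.455)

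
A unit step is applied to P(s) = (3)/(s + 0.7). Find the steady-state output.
FVT: lim_{t→∞} y(t) = lim_{s→0} s*Y(s) where Y(s) = P(s)/s.
= lim_{s→0} P(s) = P(0) = num(0)/den(0) = 3/0.7 = 4.286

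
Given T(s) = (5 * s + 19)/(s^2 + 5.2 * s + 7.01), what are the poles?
Set denominator = 0: s^2 + 5.2*s + 7.01 = 0 → Poles: -2.6 + 0.5j, -2.6 - 0.5j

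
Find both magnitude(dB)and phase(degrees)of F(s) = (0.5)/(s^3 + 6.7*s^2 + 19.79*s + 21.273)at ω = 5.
Substitute s = j*5: F(j5) = -0.00331416 + 0.00059041j.
|F| = 20*log₁₀(sqrt(Re²+Im²)) = -49.46 dB.
∠F = atan2(Im, Re) = 169.90° (principal value).
Summing the individual angle contributions Σ∠(j5 − zᵢ) − Σ∠(j5 − pₖ) over the 0 zero(s) and 3 pole(s), each followed continuously from ω = 0 (DC phase referenced to (−180°, 180°]), gives -190.10°, i.e. the principal value - 360°. Continuous Bode phase = -190.10°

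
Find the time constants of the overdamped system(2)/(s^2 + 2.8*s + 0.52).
Overdamped: real poles at -0.2, -2.6. τ = -1/pole → τ₁ = 5, τ₂ = 0.3846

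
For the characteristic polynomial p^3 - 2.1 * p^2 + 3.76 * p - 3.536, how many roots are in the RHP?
p^3 - 2.1*p^2 + 3.76*p - 3.536 = (p - 1.3)(p^2 - 0.8*p + 2.72). Poles: 0.4 + 1.6j, 0.4 - 1.6j, 1.3. RHP poles (Re>0): 3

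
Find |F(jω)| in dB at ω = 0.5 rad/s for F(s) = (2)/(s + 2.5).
Substitute s = j*0.5: F(j0.5) = 0.769231 - 0.153846j.
|F(j0.5)| = sqrt(Re² + Im²) = 0.7845.
20*log₁₀(0.7845) = -2.11 dB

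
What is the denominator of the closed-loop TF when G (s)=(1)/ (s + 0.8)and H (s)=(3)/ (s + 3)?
Characteristic poly = G_den * H_den + G_num * H_num = (s^2 + 3.8*s + 2.4) + (3) = s^2 + 3.8*s + 5.4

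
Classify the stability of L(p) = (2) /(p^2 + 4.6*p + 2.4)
Denominator: p^2 + 4.6*p + 2.4 = (p + 4)(p + 0.6). Poles: -0.6, -4. Stable (all poles in LHP)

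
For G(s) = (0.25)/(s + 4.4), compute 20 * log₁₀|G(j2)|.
Substitute s = j*2: G(j2) = 0.047089 - 0.0214041j.
|G(j2)| = sqrt(Re² + Im²) = 0.05173.
20*log₁₀(0.05173) = -25.73 dB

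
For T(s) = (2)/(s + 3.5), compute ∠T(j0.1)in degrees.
Substitute s = j*0.1: T(j0.1) = 0.570962 - 0.0163132j.
∠T(j0.1) = atan2(Im, Re) = atan2(-0.0163132, 0.570962) = -1.64°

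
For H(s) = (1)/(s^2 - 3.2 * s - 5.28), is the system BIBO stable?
Denominator: s^2 - 3.2*s - 5.28 = (s - 4.4)(s + 1.2). Poles: -1.2, 4.4. All Re(p)<0: No (unstable)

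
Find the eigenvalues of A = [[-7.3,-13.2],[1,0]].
Eigenvalues solve det(λI - A) = 0.
Characteristic polynomial: λ^2 + 7.3*λ + 13.2 = 0.
Factor: (λ + 3.3)(λ + 4) = 0.
Roots: -3.3, -4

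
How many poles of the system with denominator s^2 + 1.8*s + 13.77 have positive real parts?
Poles: -0.9 + 3.6j, -0.9 - 3.6j. RHP poles (Re>0): 0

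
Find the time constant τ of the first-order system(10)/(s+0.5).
First-order system: τ = -1/pole. Pole = -0.5. τ = -1/(-0.5) = 2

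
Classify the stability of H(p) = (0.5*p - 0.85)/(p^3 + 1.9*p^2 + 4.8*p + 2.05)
Denominator: p^3 + 1.9*p^2 + 4.8*p + 2.05 = (p + 0.5)(p^2 + 1.4*p + 4.1). Poles: -0.5, -0.7 + 1.9j, -0.7 - 1.9j. Stable (all poles in LHP)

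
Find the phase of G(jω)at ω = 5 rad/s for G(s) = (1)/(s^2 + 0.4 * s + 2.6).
Substitute s = j*5: G(j5) = -0.0442898 - 0.00395444j.
∠G(j5) = atan2(Im, Re) = atan2(-0.00395444, -0.0442898) = -174.90°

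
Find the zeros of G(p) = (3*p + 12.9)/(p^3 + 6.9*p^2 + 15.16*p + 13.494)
Set numerator = 0: 3*p + 12.9 = 0 → Zeros: -4.3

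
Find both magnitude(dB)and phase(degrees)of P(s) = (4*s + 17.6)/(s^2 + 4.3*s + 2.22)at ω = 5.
Substitute s = j*5: P(j5) = 0.0296297 - 0.849998j.
|P| = 20*log₁₀(sqrt(Re²+Im²)) = -1.41 dB.
∠P = atan2(Im, Re) = -88.00°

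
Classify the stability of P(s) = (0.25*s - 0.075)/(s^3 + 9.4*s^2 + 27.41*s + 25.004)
Denominator: s^3 + 9.4*s^2 + 27.41*s + 25.004 = (s + 2.8)(s + 4.7)(s + 1.9). Poles: -1.9, -2.8, -4.7. Stable (all poles in LHP)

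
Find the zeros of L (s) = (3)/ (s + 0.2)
Numerator is a nonzero constant (3) → Zeros: none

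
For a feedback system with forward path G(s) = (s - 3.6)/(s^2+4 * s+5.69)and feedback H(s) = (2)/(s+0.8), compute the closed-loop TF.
Closed-loop T = G/(1+GH).
Numerator: G_num * H_den = s^2 - 2.8*s - 2.88.
Denominator: G_den * H_den + G_num * H_num = (s^3 + 4.8*s^2 + 8.89*s + 4.552) + (2*s - 7.2) = s^3 + 4.8*s^2 + 10.89*s - 2.648.
T(s) = (s^2 - 2.8*s - 2.88)/(s^3 + 4.8*s^2 + 10.89*s - 2.648)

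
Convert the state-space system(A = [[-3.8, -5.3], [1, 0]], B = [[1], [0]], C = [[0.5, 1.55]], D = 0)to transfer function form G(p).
G(p) = C(pI - A)⁻¹B + D.
Characteristic polynomial det(pI - A) = p^2 + 3.8*p + 5.3.
Numerator from C·adj(pI-A)·B + D·det(pI-A) = 0.5*p + 1.55.
G(p) = (0.5*p + 1.55)/(p^2 + 3.8*p + 5.3)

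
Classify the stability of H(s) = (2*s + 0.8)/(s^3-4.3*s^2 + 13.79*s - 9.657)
Denominator: s^3 - 4.3*s^2 + 13.79*s - 9.657 = (s - 0.9)(s^2 - 3.4*s + 10.73). Poles: 0.9, 1.7 + 2.8j, 1.7 - 2.8j. Unstable (3 pole(s) in RHP)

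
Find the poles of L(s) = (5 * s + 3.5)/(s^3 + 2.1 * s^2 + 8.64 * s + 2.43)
Set denominator = 0: s^3 + 2.1*s^2 + 8.64*s + 2.43 = (s + 0.3)(s^2 + 1.8*s + 8.1) = 0 → Poles: -0.3, -0.9 + 2.7j, -0.9 - 2.7j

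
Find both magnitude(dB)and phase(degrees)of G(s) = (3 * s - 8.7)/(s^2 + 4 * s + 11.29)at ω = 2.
Substitute s = j*2: G(j2) = -0.131658 + 0.967526j.
|G| = 20*log₁₀(sqrt(Re²+Im²)) = -0.21 dB.
∠G = atan2(Im, Re) = 97.75°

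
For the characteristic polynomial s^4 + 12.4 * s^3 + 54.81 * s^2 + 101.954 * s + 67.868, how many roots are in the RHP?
s^4 + 12.4*s^3 + 54.81*s^2 + 101.954*s + 67.868 = (s + 2)(s + 4.7)(s + 1.9)(s + 3.8). Poles: -1.9, -2, -3.8, -4.7. RHP poles (Re>0): 0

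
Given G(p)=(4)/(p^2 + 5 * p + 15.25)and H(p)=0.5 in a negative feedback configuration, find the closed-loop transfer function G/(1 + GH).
Closed-loop T = G/(1+GH).
Numerator: G_num * H_den = 4.
Denominator: G_den * H_den + G_num * H_num = (p^2 + 5*p + 15.25) + (2) = p^2 + 5*p + 17.25.
T(p) = (4)/(p^2 + 5*p + 17.25)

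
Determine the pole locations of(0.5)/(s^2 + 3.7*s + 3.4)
Set denominator = 0: s^2 + 3.7*s + 3.4 = (s + 1.7)(s + 2) = 0 → Poles: -1.7, -2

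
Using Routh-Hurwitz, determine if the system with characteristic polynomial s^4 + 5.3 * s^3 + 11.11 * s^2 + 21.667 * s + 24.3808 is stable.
Routh array:
s^4: [1, 11.11, 24.3808]; s^3: [5.3, 21.667]; s^2: [7.02189, 24.3808]; s^1: [3.26479]; s^0: [24.3808]
First column: [1, 5.3, 7.02189, 3.26479, 24.3808]. Sign changes = 0.
Yes, stable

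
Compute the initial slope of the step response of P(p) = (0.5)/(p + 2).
IVT: y'(0⁺) = lim_{p→∞} p²·Y(p) = lim_{p→∞} p·P(p).
deg(num) = 0, deg(den) = 1, relative degree = 1, so p·P(p) → (leading num)/(leading den) = 0.5/1 = 0.5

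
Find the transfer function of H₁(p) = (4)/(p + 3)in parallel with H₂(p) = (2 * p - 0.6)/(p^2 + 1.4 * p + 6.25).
Parallel: H = H₁ + H₂ = (n₁·d₂ + n₂·d₁)/(d₁·d₂).
n₁·d₂ = 4*p^2 + 5.6*p + 25. n₂·d₁ = 2*p^2 + 5.4*p - 1.8. Sum = 6*p^2 + 11*p + 23.2. d₁·d₂ = p^3 + 4.4*p^2 + 10.45*p + 18.75.
H(p) = (6*p^2 + 11*p + 23.2)/(p^3 + 4.4*p^2 + 10.45*p + 18.75)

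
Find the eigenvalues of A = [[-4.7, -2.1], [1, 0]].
Eigenvalues solve det(λI - A) = 0.
Characteristic polynomial: λ^2 + 4.7*λ + 2.1 = 0.
Factor: (λ + 0.5)(λ + 4.2) = 0.
Roots: -0.5, -4.2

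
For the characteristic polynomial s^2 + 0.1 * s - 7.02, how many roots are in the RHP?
s^2 + 0.1*s - 7.02 = (s - 2.6)(s + 2.7). Poles: -2.7, 2.6. RHP poles (Re>0): 1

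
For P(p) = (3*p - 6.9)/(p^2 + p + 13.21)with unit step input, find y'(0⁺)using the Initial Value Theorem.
IVT: y'(0⁺) = lim_{p→∞} p²·Y(p) = lim_{p→∞} p·P(p).
deg(num) = 1, deg(den) = 2, relative degree = 1, so p·P(p) → (leading num)/(leading den) = 3/1 = 3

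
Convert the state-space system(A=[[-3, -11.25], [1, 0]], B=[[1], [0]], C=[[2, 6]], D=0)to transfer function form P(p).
P(p) = C(pI - A)⁻¹B + D.
Characteristic polynomial det(pI - A) = p^2 + 3*p + 11.25.
Numerator from C·adj(pI-A)·B + D·det(pI-A) = 2*p + 6.
P(p) = (2*p + 6)/(p^2 + 3*p + 11.25)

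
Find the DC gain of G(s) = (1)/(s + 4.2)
DC gain = G(0) = num(0)/den(0) = 1/4.2 = 0.2381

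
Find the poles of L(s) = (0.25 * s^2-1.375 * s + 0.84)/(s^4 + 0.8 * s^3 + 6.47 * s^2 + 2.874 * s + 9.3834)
Set denominator = 0: s^4 + 0.8*s^3 + 6.47*s^2 + 2.874*s + 9.3834 = (s^2 + 0.2*s + 4.01)(s^2 + 0.6*s + 2.34) = 0 → Poles: -0.1 + 2j, -0.1 - 2j, -0.3 + 1.5j, -0.3 - 1.5j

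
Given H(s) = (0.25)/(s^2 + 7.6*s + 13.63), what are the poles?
Set denominator = 0: s^2 + 7.6*s + 13.63 = (s + 4.7)(s + 2.9) = 0 → Poles: -2.9, -4.7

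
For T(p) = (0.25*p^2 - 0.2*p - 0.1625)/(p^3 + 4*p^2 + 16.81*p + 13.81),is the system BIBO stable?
Denominator: p^3 + 4*p^2 + 16.81*p + 13.81 = (p + 1)(p^2 + 3*p + 13.81). Poles: -1, -1.5 + 3.4j, -1.5 - 3.4j. All Re(p)<0: Yes (stable)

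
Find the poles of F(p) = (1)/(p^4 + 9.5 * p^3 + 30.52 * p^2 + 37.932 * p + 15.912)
Set denominator = 0: p^4 + 9.5*p^3 + 30.52*p^2 + 37.932*p + 15.912 = (p + 1)(p + 3.4)(p + 1.2)(p + 3.9) = 0 → Poles: -1, -1.2, -3.4, -3.9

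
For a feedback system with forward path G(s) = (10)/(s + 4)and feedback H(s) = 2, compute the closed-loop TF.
Closed-loop T = G/(1+GH).
Numerator: G_num * H_den = 10.
Denominator: G_den * H_den + G_num * H_num = (s + 4) + (20) = s + 24.
T(s) = (10)/(s + 24)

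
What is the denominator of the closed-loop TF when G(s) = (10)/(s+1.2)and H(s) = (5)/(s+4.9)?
Characteristic poly = G_den * H_den + G_num * H_num = (s^2 + 6.1*s + 5.88) + (50) = s^2 + 6.1*s + 55.88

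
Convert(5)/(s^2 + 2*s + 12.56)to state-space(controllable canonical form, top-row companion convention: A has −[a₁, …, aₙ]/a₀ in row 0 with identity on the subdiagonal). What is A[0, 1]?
Reachable canonical form for den = s^2 + 2*s + 12.56: top row of A = -[a₁,a₂,...,aₙ]/a₀, ones on the subdiagonal, zeros elsewhere.
A = [[-2, -12.56], [1, 0]].
A[0,1] = -12.56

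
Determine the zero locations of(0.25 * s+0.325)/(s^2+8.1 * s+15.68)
Set numerator = 0: 0.25*s + 0.325 = 0 → Zeros: -1.3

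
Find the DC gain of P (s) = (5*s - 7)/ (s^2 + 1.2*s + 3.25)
DC gain = P(0) = num(0)/den(0) = -7/3.25 = -2.154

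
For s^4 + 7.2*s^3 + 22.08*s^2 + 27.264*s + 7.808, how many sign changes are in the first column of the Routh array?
Routh array:
s^4: [1, 22.08, 7.808]; s^3: [7.2, 27.264]; s^2: [18.2933, 7.808]; s^1: [24.1909]; s^0: [7.808]
First column: [1, 7.2, 18.2933, 24.1909, 7.808]. Sign changes = 0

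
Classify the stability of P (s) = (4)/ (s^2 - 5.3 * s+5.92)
Denominator: s^2 - 5.3*s + 5.92 = (s - 3.7)(s - 1.6). Poles: 1.6, 3.7. Unstable (2 pole(s) in RHP)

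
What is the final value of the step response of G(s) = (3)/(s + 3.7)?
FVT: lim_{t→∞} y(t) = lim_{s→0} s*Y(s) where Y(s) = G(s)/s.
= lim_{s→0} G(s) = G(0) = num(0)/den(0) = 3/3.7 = 0.8108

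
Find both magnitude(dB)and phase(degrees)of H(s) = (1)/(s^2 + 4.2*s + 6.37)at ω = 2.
Substitute s = j*2: H(j2) = 0.0311118 - 0.11027j.
|H| = 20*log₁₀(sqrt(Re²+Im²)) = -18.82 dB.
∠H = atan2(Im, Re) = -74.24°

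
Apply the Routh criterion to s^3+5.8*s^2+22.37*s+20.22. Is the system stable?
Routh array:
s^3: [1, 22.37]; s^2: [5.8, 20.22]; s^1: [18.8838]; s^0: [20.22]
First column: [1, 5.8, 18.8838, 20.22]. Sign changes = 0.
Yes, stable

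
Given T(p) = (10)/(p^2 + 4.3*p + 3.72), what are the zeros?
Numerator is a nonzero constant (10) → Zeros: none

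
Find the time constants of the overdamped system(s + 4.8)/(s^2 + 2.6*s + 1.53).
Overdamped: real poles at -0.9, -1.7. τ = -1/pole → τ₁ = 1.111, τ₂ = 0.5882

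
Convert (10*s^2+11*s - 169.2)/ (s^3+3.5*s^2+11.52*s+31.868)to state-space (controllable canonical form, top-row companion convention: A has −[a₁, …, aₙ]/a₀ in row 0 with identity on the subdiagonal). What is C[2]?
Reachable canonical form: C = numerator coefficients (right-aligned, zero-padded to length n).
num = 10*s^2 + 11*s - 169.2, C = [[10, 11, -169.2]].
C[2] = -169.2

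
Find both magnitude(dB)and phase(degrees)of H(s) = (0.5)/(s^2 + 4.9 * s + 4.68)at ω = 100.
Substitute s = j*100: H(j100) = -4.99035e-05 - 2.44642e-06j.
|H| = 20*log₁₀(sqrt(Re²+Im²)) = -86.03 dB.
∠H = atan2(Im, Re) = -177.19°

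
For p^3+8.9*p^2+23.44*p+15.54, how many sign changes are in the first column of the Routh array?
Routh array:
p^3: [1, 23.44]; p^2: [8.9, 15.54]; p^1: [21.6939]; p^0: [15.54]
First column: [1, 8.9, 21.6939, 15.54]. Sign changes = 0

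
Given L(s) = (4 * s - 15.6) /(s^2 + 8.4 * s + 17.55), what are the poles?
Set denominator = 0: s^2 + 8.4*s + 17.55 = (s + 4.5)(s + 3.9) = 0 → Poles: -3.9, -4.5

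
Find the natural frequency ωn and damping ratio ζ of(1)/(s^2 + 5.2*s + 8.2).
Underdamped: complex pole -2.6 + 1.2j. ωn = |pole| = 2.864, ζ = -Re(pole)/ωn = 0.908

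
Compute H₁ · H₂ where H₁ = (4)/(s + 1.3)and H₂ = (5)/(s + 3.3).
Series: H = H₁ · H₂ = (n₁·n₂)/(d₁·d₂).
Num: n₁·n₂ = 20. Den: d₁·d₂ = s^2 + 4.6*s + 4.29.
H(s) = (20)/(s^2 + 4.6*s + 4.29)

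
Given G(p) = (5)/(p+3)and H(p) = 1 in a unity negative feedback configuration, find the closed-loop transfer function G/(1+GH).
Closed-loop T = G/(1+GH).
Numerator: G_num * H_den = 5.
Denominator: G_den * H_den + G_num * H_num = (p + 3) + (5) = p + 8.
T(p) = (5)/(p + 8)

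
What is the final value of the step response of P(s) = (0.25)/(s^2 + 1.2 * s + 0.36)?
FVT: lim_{t→∞} y(t) = lim_{s→0} s*Y(s) where Y(s) = P(s)/s.
= lim_{s→0} P(s) = P(0) = num(0)/den(0) = 0.25/0.36 = 0.6944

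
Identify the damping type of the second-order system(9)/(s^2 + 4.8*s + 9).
Standard form: ωn²/(s²+2ζωn·s+ωn²) gives ωn=3, ζ=0.8.
Underdamped (ζ = 0.8 < 1)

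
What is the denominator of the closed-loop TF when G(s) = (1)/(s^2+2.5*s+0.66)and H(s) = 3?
Characteristic poly = G_den * H_den + G_num * H_num = (s^2 + 2.5*s + 0.66) + (3) = s^2 + 2.5*s + 3.66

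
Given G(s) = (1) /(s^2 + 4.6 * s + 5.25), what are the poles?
Set denominator = 0: s^2 + 4.6*s + 5.25 = (s + 2.1)(s + 2.5) = 0 → Poles: -2.1, -2.5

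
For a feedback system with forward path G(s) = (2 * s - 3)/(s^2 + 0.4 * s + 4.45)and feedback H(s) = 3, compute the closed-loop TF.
Closed-loop T = G/(1+GH).
Numerator: G_num * H_den = 2*s - 3.
Denominator: G_den * H_den + G_num * H_num = (s^2 + 0.4*s + 4.45) + (6*s - 9) = s^2 + 6.4*s - 4.55.
T(s) = (2*s - 3)/(s^2 + 6.4*s - 4.55)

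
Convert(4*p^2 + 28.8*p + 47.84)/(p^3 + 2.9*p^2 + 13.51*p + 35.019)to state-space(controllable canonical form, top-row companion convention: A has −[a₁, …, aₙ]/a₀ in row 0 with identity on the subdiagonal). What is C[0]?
Reachable canonical form: C = numerator coefficients (right-aligned, zero-padded to length n).
num = 4*p^2 + 28.8*p + 47.84, C = [[4, 28.8, 47.84]].
C[0] = 4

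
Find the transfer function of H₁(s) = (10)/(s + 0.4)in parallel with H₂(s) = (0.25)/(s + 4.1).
Parallel: H = H₁ + H₂ = (n₁·d₂ + n₂·d₁)/(d₁·d₂).
n₁·d₂ = 10*s + 41. n₂·d₁ = 0.25*s + 0.1. Sum = 10.25*s + 41.1. d₁·d₂ = s^2 + 4.5*s + 1.64.
H(s) = (10.25*s + 41.1)/(s^2 + 4.5*s + 1.64)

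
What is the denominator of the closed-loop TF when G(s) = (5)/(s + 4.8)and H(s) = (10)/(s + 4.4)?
Characteristic poly = G_den * H_den + G_num * H_num = (s^2 + 9.2*s + 21.12) + (50) = s^2 + 9.2*s + 71.12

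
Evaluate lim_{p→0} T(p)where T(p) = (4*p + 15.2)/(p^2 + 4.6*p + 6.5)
DC gain = T(0) = num(0)/den(0) = 15.2/6.5 = 2.338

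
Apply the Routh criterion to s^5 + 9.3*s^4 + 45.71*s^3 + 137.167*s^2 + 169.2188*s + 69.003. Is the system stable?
Routh array:
s^5: [1, 45.71, 169.2188]; s^4: [9.3, 137.167, 69.003]; s^3: [30.9609, 161.799]; s^2: [88.5659, 69.003]; s^1: [137.677]; s^0: [69.003]
First column: [1, 9.3, 30.9609, 88.5659, 137.677, 69.003]. Sign changes = 0.
Yes, stable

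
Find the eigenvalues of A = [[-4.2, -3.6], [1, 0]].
Eigenvalues solve det(λI - A) = 0.
Characteristic polynomial: λ^2 + 4.2*λ + 3.6 = 0.
Factor: (λ + 1.2)(λ + 3) = 0.
Roots: -1.2, -3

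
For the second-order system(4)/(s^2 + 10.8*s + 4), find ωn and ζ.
Standard form: ωn²/(s²+2ζωn·s+ωn²).
const=4=ωn² → ωn=2, s coeff=10.8=2ζωn → ζ=2.7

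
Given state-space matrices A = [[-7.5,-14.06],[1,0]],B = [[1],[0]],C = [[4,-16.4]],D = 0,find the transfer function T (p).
T(p) = C(pI - A)⁻¹B + D.
Characteristic polynomial det(pI - A) = p^2 + 7.5*p + 14.06.
Numerator from C·adj(pI-A)·B + D·det(pI-A) = 4*p - 16.4.
T(p) = (4*p - 16.4)/(p^2 + 7.5*p + 14.06)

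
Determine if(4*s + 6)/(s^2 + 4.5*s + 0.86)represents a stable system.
Denominator: s^2 + 4.5*s + 0.86 = (s + 0.2)(s + 4.3). Poles: -0.2, -4.3. All Re(p)<0: Yes (stable)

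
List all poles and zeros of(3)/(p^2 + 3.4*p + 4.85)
Set denominator = 0: p^2 + 3.4*p + 4.85 = 0 → Poles: -1.7 + 1.4j, -1.7 - 1.4j
Numerator is a nonzero constant (3) → Zeros: none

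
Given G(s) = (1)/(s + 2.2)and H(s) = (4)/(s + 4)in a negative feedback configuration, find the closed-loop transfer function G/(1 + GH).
Closed-loop T = G/(1+GH).
Numerator: G_num * H_den = s + 4.
Denominator: G_den * H_den + G_num * H_num = (s^2 + 6.2*s + 8.8) + (4) = s^2 + 6.2*s + 12.8.
T(s) = (s + 4)/(s^2 + 6.2*s + 12.8)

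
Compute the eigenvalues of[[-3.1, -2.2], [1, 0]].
Eigenvalues solve det(λI - A) = 0.
Characteristic polynomial: λ^2 + 3.1*λ + 2.2 = 0.
Factor: (λ + 1.1)(λ + 2) = 0.
Roots: -1.1, -2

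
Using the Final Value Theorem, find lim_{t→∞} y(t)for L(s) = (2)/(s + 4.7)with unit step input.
FVT: lim_{t→∞} y(t) = lim_{s→0} s*Y(s) where Y(s) = L(s)/s.
= lim_{s→0} L(s) = L(0) = num(0)/den(0) = 2/4.7 = 0.4255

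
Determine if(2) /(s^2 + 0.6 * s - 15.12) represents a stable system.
Denominator: s^2 + 0.6*s - 15.12 = (s - 3.6)(s + 4.2). Poles: -4.2, 3.6. All Re(p)<0: No (unstable)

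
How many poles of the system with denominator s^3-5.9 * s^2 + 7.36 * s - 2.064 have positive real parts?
s^3 - 5.9*s^2 + 7.36*s - 2.064 = (s - 1.2)(s - 0.4)(s - 4.3). Poles: 0.4, 1.2, 4.3. RHP poles (Re>0): 3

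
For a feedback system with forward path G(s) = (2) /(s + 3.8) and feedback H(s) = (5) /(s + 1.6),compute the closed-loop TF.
Closed-loop T = G/(1+GH).
Numerator: G_num * H_den = 2*s + 3.2.
Denominator: G_den * H_den + G_num * H_num = (s^2 + 5.4*s + 6.08) + (10) = s^2 + 5.4*s + 16.08.
T(s) = (2*s + 3.2)/(s^2 + 5.4*s + 16.08)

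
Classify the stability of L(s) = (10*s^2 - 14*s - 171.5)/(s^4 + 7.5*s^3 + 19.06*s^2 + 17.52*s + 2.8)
Denominator: s^4 + 7.5*s^3 + 19.06*s^2 + 17.52*s + 2.8 = (s + 0.2)(s + 2.8)(s + 2.5)(s + 2). Poles: -0.2, -2, -2.5, -2.8. Stable (all poles in LHP)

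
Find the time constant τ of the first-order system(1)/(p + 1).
First-order system: τ = -1/pole. Pole = -1. τ = -1/(-1) = 1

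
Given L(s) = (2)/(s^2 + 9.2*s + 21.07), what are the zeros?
Numerator is a nonzero constant (2) → Zeros: none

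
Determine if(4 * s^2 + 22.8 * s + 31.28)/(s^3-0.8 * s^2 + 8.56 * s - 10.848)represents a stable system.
Denominator: s^3 - 0.8*s^2 + 8.56*s - 10.848 = (s - 1.2)(s^2 + 0.4*s + 9.04). Poles: -0.2 + 3j, -0.2 - 3j, 1.2. All Re(p)<0: No (unstable)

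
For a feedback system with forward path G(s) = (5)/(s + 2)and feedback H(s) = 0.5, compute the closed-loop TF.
Closed-loop T = G/(1+GH).
Numerator: G_num * H_den = 5.
Denominator: G_den * H_den + G_num * H_num = (s + 2) + (2.5) = s + 4.5.
T(s) = (5)/(s + 4.5)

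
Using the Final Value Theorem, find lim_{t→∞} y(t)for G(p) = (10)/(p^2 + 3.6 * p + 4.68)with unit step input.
FVT: lim_{t→∞} y(t) = lim_{p→0} p*Y(p) where Y(p) = G(p)/p.
= lim_{p→0} G(p) = G(0) = num(0)/den(0) = 10/4.68 = 2.137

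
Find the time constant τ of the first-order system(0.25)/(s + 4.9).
First-order system: τ = -1/pole. Pole = -4.9. τ = -1/(-4.9) = 0.2041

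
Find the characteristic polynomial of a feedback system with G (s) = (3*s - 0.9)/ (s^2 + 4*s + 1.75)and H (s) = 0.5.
Characteristic poly = G_den * H_den + G_num * H_num = (s^2 + 4*s + 1.75) + (1.5*s - 0.45) = s^2 + 5.5*s + 1.3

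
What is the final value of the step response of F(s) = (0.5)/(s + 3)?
FVT: lim_{t→∞} y(t) = lim_{s→0} s*Y(s) where Y(s) = F(s)/s.
= lim_{s→0} F(s) = F(0) = num(0)/den(0) = 0.5/3 = 0.1667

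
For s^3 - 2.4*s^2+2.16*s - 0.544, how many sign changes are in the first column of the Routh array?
Routh array:
s^3: [1, 2.16]; s^2: [-2.4, -0.544]; s^1: [1.93333]; s^0: [-0.544]
First column: [1, -2.4, 1.93333, -0.544]. Sign changes = 3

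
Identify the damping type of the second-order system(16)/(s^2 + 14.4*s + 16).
Standard form: ωn²/(s²+2ζωn·s+ωn²) gives ωn=4, ζ=1.8.
Overdamped (ζ = 1.8 > 1)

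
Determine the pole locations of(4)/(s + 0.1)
Set denominator = 0: s + 0.1 = 0 → Poles: -0.1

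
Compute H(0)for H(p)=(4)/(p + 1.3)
DC gain = H(0) = num(0)/den(0) = 4/1.3 = 3.077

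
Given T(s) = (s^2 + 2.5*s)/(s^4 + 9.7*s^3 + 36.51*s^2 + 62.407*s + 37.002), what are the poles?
Set denominator = 0: s^4 + 9.7*s^3 + 36.51*s^2 + 62.407*s + 37.002 = (s + 1.2)(s + 3.5)(s^2 + 5*s + 8.81) = 0 → Poles: -1.2, -2.5 + 1.6j, -2.5 - 1.6j, -3.5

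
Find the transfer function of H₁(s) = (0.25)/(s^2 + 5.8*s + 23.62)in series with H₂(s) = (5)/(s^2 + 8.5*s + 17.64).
Series: H = H₁ · H₂ = (n₁·n₂)/(d₁·d₂).
Num: n₁·n₂ = 1.25. Den: d₁·d₂ = s^4 + 14.3*s^3 + 90.56*s^2 + 303.082*s + 416.6568.
H(s) = (1.25)/(s^4 + 14.3*s^3 + 90.56*s^2 + 303.082*s + 416.6568)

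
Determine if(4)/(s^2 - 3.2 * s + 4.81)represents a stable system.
Denominator: s^2 - 3.2*s + 4.81. Poles: 1.6 + 1.5j, 1.6 - 1.5j. All Re(p)<0: No (unstable)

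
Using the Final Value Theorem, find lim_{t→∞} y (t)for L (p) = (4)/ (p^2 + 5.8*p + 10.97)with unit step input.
FVT: lim_{t→∞} y(t) = lim_{p→0} p*Y(p) where Y(p) = L(p)/p.
= lim_{p→0} L(p) = L(0) = num(0)/den(0) = 4/10.97 = 0.3646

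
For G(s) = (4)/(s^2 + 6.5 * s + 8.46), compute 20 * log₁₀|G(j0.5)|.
Substitute s = j*0.5: G(j0.5) = 0.421206 - 0.166738j.
|G(j0.5)| = sqrt(Re² + Im²) = 0.453.
20*log₁₀(0.453) = -6.88 dB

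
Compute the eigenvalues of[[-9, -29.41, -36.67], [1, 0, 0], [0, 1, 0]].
Eigenvalues solve det(λI - A) = 0.
Characteristic polynomial: λ^3 + 9*λ^2 + 29.41*λ + 36.67 = 0.
Factor: (λ + 3.8)(λ^2 + 5.2*λ + 9.65) = 0.
Roots: -2.6 + 1.7j, -2.6 - 1.7j, -3.8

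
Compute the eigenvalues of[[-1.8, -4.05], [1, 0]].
Eigenvalues solve det(λI - A) = 0.
Characteristic polynomial: λ^2 + 1.8*λ + 4.05 = 0.
Roots: -0.9 + 1.8j, -0.9 - 1.8j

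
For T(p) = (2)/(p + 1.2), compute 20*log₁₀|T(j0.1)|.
Substitute p = j*0.1: T(j0.1) = 1.65517 - 0.137931j.
|T(j0.1)| = sqrt(Re² + Im²) = 1.661.
20*log₁₀(1.661) = 4.41 dB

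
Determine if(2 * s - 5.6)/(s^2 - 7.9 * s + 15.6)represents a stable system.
Denominator: s^2 - 7.9*s + 15.6 = (s - 4)(s - 3.9). Poles: 3.9, 4. All Re(p)<0: No (unstable)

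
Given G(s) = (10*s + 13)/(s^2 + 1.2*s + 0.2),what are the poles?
Set denominator = 0: s^2 + 1.2*s + 0.2 = (s + 0.2)(s + 1) = 0 → Poles: -0.2, -1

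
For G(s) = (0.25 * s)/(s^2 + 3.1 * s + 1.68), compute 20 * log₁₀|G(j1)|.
Substitute s = j*1: G(j1) = 0.0769429 + 0.0168778j.
|G(j1)| = sqrt(Re² + Im²) = 0.07877.
20*log₁₀(0.07877) = -22.07 dB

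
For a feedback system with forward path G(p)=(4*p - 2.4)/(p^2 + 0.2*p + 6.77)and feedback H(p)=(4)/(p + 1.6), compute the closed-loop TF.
Closed-loop T = G/(1+GH).
Numerator: G_num * H_den = 4*p^2 + 4*p - 3.84.
Denominator: G_den * H_den + G_num * H_num = (p^3 + 1.8*p^2 + 7.09*p + 10.832) + (16*p - 9.6) = p^3 + 1.8*p^2 + 23.09*p + 1.232.
T(p) = (4*p^2 + 4*p - 3.84)/(p^3 + 1.8*p^2 + 23.09*p + 1.232)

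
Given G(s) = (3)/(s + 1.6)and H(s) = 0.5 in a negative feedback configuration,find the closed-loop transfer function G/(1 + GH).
Closed-loop T = G/(1+GH).
Numerator: G_num * H_den = 3.
Denominator: G_den * H_den + G_num * H_num = (s + 1.6) + (1.5) = s + 3.1.
T(s) = (3)/(s + 3.1)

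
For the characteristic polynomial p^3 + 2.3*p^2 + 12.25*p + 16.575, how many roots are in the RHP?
p^3 + 2.3*p^2 + 12.25*p + 16.575 = (p + 1.5)(p^2 + 0.8*p + 11.05). Poles: -0.4 + 3.3j, -0.4 - 3.3j, -1.5. RHP poles (Re>0): 0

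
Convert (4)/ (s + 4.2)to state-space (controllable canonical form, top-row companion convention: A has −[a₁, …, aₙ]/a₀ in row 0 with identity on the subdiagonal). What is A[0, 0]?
Reachable canonical form for den = s + 4.2: top row of A = -[a₁,a₂,...,aₙ]/a₀, ones on the subdiagonal, zeros elsewhere.
A = [[-4.2]].
A[0,0] = -4.2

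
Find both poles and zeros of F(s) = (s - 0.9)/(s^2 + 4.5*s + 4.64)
Set denominator = 0: s^2 + 4.5*s + 4.64 = (s + 1.6)(s + 2.9) = 0 → Poles: -1.6, -2.9
Set numerator = 0: s - 0.9 = 0 → Zeros: 0.9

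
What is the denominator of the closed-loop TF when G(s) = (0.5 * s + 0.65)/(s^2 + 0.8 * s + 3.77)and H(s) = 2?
Characteristic poly = G_den * H_den + G_num * H_num = (s^2 + 0.8*s + 3.77) + (s + 1.3) = s^2 + 1.8*s + 5.07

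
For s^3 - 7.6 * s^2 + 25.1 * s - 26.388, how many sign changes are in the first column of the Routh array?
Routh array:
s^3: [1, 25.1]; s^2: [-7.6, -26.388]; s^1: [21.6279]; s^0: [-26.388]
First column: [1, -7.6, 21.6279, -26.388]. Sign changes = 3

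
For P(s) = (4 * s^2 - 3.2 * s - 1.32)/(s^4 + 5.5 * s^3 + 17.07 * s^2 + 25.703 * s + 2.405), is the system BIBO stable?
Denominator: s^4 + 5.5*s^3 + 17.07*s^2 + 25.703*s + 2.405 = (s + 2.6)(s + 0.1)(s^2 + 2.8*s + 9.25). Poles: -0.1, -1.4 + 2.7j, -1.4 - 2.7j, -2.6. All Re(p)<0: Yes (stable)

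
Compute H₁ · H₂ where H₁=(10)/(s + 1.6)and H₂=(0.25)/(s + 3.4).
Series: H = H₁ · H₂ = (n₁·n₂)/(d₁·d₂).
Num: n₁·n₂ = 2.5. Den: d₁·d₂ = s^2 + 5*s + 5.44.
H(s) = (2.5)/(s^2 + 5*s + 5.44)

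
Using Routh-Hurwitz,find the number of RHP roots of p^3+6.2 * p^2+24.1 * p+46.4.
Routh array:
p^3: [1, 24.1]; p^2: [6.2, 46.4]; p^1: [16.6161]; p^0: [46.4]
First column: [1, 6.2, 16.6161, 46.4]. Sign changes = RHP roots = 0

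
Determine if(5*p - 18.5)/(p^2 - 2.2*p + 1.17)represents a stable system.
Denominator: p^2 - 2.2*p + 1.17 = (p - 1.3)(p - 0.9). Poles: 0.9, 1.3. All Re(p)<0: No (unstable)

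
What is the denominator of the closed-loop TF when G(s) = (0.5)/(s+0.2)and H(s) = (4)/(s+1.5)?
Characteristic poly = G_den * H_den + G_num * H_num = (s^2 + 1.7*s + 0.3) + (2) = s^2 + 1.7*s + 2.3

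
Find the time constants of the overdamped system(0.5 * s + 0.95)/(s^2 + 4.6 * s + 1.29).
Overdamped: real poles at -4.3, -0.3. τ = -1/pole → τ₁ = 0.2326, τ₂ = 3.333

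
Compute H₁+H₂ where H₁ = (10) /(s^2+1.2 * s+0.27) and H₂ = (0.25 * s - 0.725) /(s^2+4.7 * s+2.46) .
Parallel: H = H₁ + H₂ = (n₁·d₂ + n₂·d₁)/(d₁·d₂).
n₁·d₂ = 10*s^2 + 47*s + 24.6. n₂·d₁ = 0.25*s^3 - 0.425*s^2 - 0.8025*s - 0.19575. Sum = 0.25*s^3 + 9.575*s^2 + 46.1975*s + 24.40425. d₁·d₂ = s^4 + 5.9*s^3 + 8.37*s^2 + 4.221*s + 0.6642.
H(s) = (0.25*s^3 + 9.575*s^2 + 46.1975*s + 24.40425)/(s^4 + 5.9*s^3 + 8.37*s^2 + 4.221*s + 0.6642)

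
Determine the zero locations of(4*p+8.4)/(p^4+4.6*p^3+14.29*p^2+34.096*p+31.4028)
Set numerator = 0: 4*p + 8.4 = 0 → Zeros: -2.1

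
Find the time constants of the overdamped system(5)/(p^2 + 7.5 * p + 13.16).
Overdamped: real poles at -2.8, -4.7. τ = -1/pole → τ₁ = 0.3571, τ₂ = 0.2128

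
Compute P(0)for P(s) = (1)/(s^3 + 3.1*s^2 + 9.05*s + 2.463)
DC gain = P(0) = num(0)/den(0) = 1/2.463 = 0.406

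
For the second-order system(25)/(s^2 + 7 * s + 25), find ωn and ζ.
Standard form: ωn²/(s²+2ζωn·s+ωn²).
const=25=ωn² → ωn=5, s coeff=7=2ζωn → ζ=0.7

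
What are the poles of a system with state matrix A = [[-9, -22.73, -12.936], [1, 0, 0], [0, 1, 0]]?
Eigenvalues solve det(λI - A) = 0.
Characteristic polynomial: λ^3 + 9*λ^2 + 22.73*λ + 12.936 = 0.
Factor: (λ + 0.8)(λ + 3.3)(λ + 4.9) = 0.
Roots: -0.8, -3.3, -4.9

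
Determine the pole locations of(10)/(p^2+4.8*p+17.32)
Set denominator = 0: p^2 + 4.8*p + 17.32 = 0 → Poles: -2.4 + 3.4j, -2.4 - 3.4j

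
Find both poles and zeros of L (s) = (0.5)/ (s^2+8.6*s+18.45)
Set denominator = 0: s^2 + 8.6*s + 18.45 = (s + 4.1)(s + 4.5) = 0 → Poles: -4.1, -4.5
Numerator is a nonzero constant (0.5) → Zeros: none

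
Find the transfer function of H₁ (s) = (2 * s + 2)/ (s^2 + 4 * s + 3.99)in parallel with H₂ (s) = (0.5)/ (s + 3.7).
Parallel: H = H₁ + H₂ = (n₁·d₂ + n₂·d₁)/(d₁·d₂).
n₁·d₂ = 2*s^2 + 9.4*s + 7.4. n₂·d₁ = 0.5*s^2 + 2*s + 1.995. Sum = 2.5*s^2 + 11.4*s + 9.395. d₁·d₂ = s^3 + 7.7*s^2 + 18.79*s + 14.763.
H(s) = (2.5*s^2 + 11.4*s + 9.395)/(s^3 + 7.7*s^2 + 18.79*s + 14.763)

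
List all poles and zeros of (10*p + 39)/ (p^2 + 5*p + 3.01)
Set denominator = 0: p^2 + 5*p + 3.01 = (p + 0.7)(p + 4.3) = 0 → Poles: -0.7, -4.3
Set numerator = 0: 10*p + 39 = 0 → Zeros: -3.9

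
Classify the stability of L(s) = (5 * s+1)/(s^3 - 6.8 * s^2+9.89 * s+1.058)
Denominator: s^3 - 6.8*s^2 + 9.89*s + 1.058 = (s - 4.6)(s + 0.1)(s - 2.3). Poles: -0.1, 2.3, 4.6. Unstable (2 pole(s) in RHP)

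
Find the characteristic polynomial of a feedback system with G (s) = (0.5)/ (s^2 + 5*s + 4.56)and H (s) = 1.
Characteristic poly = G_den * H_den + G_num * H_num = (s^2 + 5*s + 4.56) + (0.5) = s^2 + 5*s + 5.06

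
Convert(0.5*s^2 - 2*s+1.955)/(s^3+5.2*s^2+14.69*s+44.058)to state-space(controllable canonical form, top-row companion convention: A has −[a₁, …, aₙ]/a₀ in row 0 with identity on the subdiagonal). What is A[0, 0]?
Reachable canonical form for den = s^3 + 5.2*s^2 + 14.69*s + 44.058: top row of A = -[a₁,a₂,...,aₙ]/a₀, ones on the subdiagonal, zeros elsewhere.
A = [[-5.2, -14.69, -44.058], [1, 0, 0], [0, 1, 0]].
A[0,0] = -5.2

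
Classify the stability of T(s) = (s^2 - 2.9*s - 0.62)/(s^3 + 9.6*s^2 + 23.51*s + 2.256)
Denominator: s^3 + 9.6*s^2 + 23.51*s + 2.256 = (s + 0.1)(s + 4.8)(s + 4.7). Poles: -0.1, -4.7, -4.8. Stable (all poles in LHP)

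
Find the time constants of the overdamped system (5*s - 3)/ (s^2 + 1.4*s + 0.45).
Overdamped: real poles at -0.5, -0.9. τ = -1/pole → τ₁ = 2, τ₂ = 1.111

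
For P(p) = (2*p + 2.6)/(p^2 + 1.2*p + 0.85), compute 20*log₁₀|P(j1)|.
Substitute p = j*1: P(j1) = 1.37436 - 2.33846j.
|P(j1)| = sqrt(Re² + Im²) = 2.712.
20*log₁₀(2.712) = 8.67 dB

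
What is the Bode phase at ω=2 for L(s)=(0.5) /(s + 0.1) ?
Substitute s = j*2: L(j2) = 0.0124688 - 0.249377j.
∠L(j2) = atan2(Im, Re) = atan2(-0.249377, 0.0124688) = -87.14°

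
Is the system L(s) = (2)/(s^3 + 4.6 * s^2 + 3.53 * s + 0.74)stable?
Denominator: s^3 + 4.6*s^2 + 3.53*s + 0.74 = (s + 0.5)(s + 0.4)(s + 3.7). Poles: -0.4, -0.5, -3.7. All Re(p)<0: Yes (stable)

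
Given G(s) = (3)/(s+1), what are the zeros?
Numerator is a nonzero constant (3) → Zeros: none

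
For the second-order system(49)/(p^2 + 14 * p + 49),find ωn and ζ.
Standard form: ωn²/(p²+2ζωn·p+ωn²).
const=49=ωn² → ωn=7, p coeff=14=2ζωn → ζ=1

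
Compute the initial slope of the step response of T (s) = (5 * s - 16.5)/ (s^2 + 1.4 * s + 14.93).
IVT: y'(0⁺) = lim_{s→∞} s²·Y(s) = lim_{s→∞} s·T(s).
deg(num) = 1, deg(den) = 2, relative degree = 1, so s·T(s) → (leading num)/(leading den) = 5/1 = 5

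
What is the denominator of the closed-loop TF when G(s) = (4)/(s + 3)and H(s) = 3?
Characteristic poly = G_den * H_den + G_num * H_num = (s + 3) + (12) = s + 15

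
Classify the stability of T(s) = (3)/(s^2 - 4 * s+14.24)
Denominator: s^2 - 4*s + 14.24. Poles: 2 + 3.2j, 2 - 3.2j. Unstable (2 pole(s) in RHP)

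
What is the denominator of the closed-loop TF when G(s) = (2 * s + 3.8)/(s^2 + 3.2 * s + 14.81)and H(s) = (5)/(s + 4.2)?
Characteristic poly = G_den * H_den + G_num * H_num = (s^3 + 7.4*s^2 + 28.25*s + 62.202) + (10*s + 19) = s^3 + 7.4*s^2 + 38.25*s + 81.202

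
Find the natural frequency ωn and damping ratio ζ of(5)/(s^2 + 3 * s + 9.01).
Underdamped: complex pole -1.5 + 2.6j. ωn = |pole| = 3.002, ζ = -Re(pole)/ωn = 0.4997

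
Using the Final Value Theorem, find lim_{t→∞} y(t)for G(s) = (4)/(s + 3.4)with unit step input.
FVT: lim_{t→∞} y(t) = lim_{s→0} s*Y(s) where Y(s) = G(s)/s.
= lim_{s→0} G(s) = G(0) = num(0)/den(0) = 4/3.4 = 1.176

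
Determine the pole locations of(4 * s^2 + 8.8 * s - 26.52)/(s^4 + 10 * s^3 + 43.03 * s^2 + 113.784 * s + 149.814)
Set denominator = 0: s^4 + 10*s^3 + 43.03*s^2 + 113.784*s + 149.814 = (s + 4.1)(s + 3.5)(s^2 + 2.4*s + 10.44) = 0 → Poles: -1.2 + 3j, -1.2 - 3j, -3.5, -4.1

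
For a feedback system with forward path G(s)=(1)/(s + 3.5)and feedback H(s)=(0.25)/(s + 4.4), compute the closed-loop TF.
Closed-loop T = G/(1+GH).
Numerator: G_num * H_den = s + 4.4.
Denominator: G_den * H_den + G_num * H_num = (s^2 + 7.9*s + 15.4) + (0.25) = s^2 + 7.9*s + 15.65.
T(s) = (s + 4.4)/(s^2 + 7.9*s + 15.65)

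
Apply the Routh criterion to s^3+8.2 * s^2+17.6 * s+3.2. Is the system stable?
Routh array:
s^3: [1, 17.6]; s^2: [8.2, 3.2]; s^1: [17.2098]; s^0: [3.2]
First column: [1, 8.2, 17.2098, 3.2]. Sign changes = 0.
Yes, stable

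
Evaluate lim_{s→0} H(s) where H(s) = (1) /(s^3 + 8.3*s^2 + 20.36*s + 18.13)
DC gain = H(0) = num(0)/den(0) = 1/18.13 = 0.05516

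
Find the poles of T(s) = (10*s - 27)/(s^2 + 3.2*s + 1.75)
Set denominator = 0: s^2 + 3.2*s + 1.75 = (s + 2.5)(s + 0.7) = 0 → Poles: -0.7, -2.5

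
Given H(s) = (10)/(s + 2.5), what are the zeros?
Numerator is a nonzero constant (10) → Zeros: none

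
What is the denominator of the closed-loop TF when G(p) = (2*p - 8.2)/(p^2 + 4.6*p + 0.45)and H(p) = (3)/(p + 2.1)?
Characteristic poly = G_den * H_den + G_num * H_num = (p^3 + 6.7*p^2 + 10.11*p + 0.945) + (6*p - 24.6) = p^3 + 6.7*p^2 + 16.11*p - 23.655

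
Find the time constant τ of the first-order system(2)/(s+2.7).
First-order system: τ = -1/pole. Pole = -2.7. τ = -1/(-2.7) = 0.3704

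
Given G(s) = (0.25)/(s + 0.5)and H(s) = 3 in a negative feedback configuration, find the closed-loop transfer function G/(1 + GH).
Closed-loop T = G/(1+GH).
Numerator: G_num * H_den = 0.25.
Denominator: G_den * H_den + G_num * H_num = (s + 0.5) + (0.75) = s + 1.25.
T(s) = (0.25)/(s + 1.25)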